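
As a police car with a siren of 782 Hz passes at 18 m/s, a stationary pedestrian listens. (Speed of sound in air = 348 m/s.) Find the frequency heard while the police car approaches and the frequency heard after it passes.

Approaching: f₁ = f · v/(v − v_s) = 782 × 348/330 ≈ 825 Hz.
Receding: f₂ = f · v/(v + v_s) = 782 × 348/366 ≈ 744 Hz.

825 Hz approaching; 744 Hz receding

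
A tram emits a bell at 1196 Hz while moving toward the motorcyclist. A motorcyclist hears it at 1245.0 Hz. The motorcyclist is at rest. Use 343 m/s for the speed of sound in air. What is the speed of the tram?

13.5 m/s

f' = f · v/(v − v_s) ⇒ v_s = v · |1 − f/f'|.
v_s = 343 × |1 − 1196/1245.0| = 343 × 0.03936 ≈ 13.5 m/s.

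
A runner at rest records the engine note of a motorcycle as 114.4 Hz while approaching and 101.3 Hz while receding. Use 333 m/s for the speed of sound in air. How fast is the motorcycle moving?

f₁/f₂ = (v + v_s)/(v − v_s), so v_s = v · (f₁ − f₂)/(f₁ + f₂).
v_s = 333 × (114.4 − 101.3)/(114.4 + 101.3) = 333 × 13.1/215.7 ≈ 20.2 m/s.

20.2 m/s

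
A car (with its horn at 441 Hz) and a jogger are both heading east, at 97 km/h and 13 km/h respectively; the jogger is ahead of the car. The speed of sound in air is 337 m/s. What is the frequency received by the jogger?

474 Hz

97 km/h = 26.94 m/s; 13 km/h = 3.611 m/s.
The jogger is ahead, so the car is moving toward it while the jogger is moving away from the car.
With source approaching and observer receding, f' = f · (v − v_o)/(v − v_s).
f' = 441 × (337 − 3.611)/(337 − 26.94) = 441 × 333.39/310.06 ≈ 474 Hz.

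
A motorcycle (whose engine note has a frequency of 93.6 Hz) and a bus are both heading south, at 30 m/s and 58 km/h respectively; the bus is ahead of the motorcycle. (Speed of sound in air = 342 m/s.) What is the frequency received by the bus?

98 Hz

58 km/h = 16.11 m/s.
The bus is ahead, so the motorcycle is moving toward it while the bus is moving away from the motorcycle.
General Doppler shift: f' = f · (v − v_o)/(v − v_s).
f' = 93.6 × (342 − 16.11)/(342 − 30) = 93.6 × 325.89/312 ≈ 98 Hz.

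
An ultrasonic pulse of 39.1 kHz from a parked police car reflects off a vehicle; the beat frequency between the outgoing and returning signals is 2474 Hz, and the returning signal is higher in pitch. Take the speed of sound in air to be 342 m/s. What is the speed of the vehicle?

10.5 m/s

Double Doppler shift off a moving reflector: f₂ = f₀ · (v + u)/(v − u) (u > 0 toward emitter).
Returning signal is higher, so f₂ = f₀ + Δf = 39100 + 2474 = 41574 Hz.
Rearranging, u = v · (f₂ − f₀)/(f₂ + f₀) = 342 × 2474/80674 ≈ 10.5 m/s.
So the vehicle is moving at 10.5 m/s toward the emitter.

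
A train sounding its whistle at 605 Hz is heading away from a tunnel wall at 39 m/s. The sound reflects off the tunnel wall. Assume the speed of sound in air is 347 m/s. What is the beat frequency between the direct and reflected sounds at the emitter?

The tunnel wall receives the sound from a moving source: f₁ = f₀ · v/(v + v_e) = 605 × 347/386 ≈ 543.9 Hz.
On the return leg the train is a moving observer: f₂ = f₁ · (v − v_e)/v = 543.9 × 308/347 ≈ 482.7 Hz.
Beat against the emitted tone: |f₂ − f₀| = 2v_e·f₀/(v + v_e) = 2 × 39 × 605/386 ≈ 122 Hz.

122 Hz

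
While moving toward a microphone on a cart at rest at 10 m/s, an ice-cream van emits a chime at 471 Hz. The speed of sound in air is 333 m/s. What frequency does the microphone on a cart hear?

486 Hz

Only the source moves, toward the listener, so f' = f · v/(v − v_s).
f' = 471 × 333/(333 − 10) = 471 × 333/323 ≈ 486 Hz.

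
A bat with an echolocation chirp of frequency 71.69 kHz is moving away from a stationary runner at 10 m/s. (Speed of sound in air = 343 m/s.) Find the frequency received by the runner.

Only the source moves, away from the listener, so f' = f · v/(v + v_s).
f' = 71.69 × 343/(343 + 10) = 71.69 × 343/353 ≈ 69.7 kHz.

69.7 kHz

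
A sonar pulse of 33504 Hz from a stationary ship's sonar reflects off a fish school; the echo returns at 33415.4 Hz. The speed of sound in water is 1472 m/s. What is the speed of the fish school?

Double Doppler shift off a moving reflector: f₂ = f₀ · (v + u)/(v − u) (u > 0 toward emitter).
Rearranging, u = v · (f₂ − f₀)/(f₂ + f₀) = 1472 × -88.6/66919.4 ≈ -1.95 m/s.
So the fish school is moving at 1.95 m/s away from the emitter.

1.95 m/s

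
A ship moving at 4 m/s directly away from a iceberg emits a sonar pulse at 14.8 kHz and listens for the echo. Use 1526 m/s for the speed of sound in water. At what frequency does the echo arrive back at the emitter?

The iceberg receives the sound from a moving source: f₁ = f₀ · v/(v + v_e) = 14.8 × 1526/1530 ≈ 14.76 kHz.
On the return leg the ship is a moving observer: f₂ = f₁ · (v − v_e)/v = 14.76 × 1522/1526 ≈ 14.72 kHz.

14.72 kHz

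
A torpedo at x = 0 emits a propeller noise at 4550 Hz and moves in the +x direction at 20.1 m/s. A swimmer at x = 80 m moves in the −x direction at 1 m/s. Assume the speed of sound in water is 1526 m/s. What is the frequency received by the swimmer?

The observer lies on the +x side, so the source is heading toward the observer and the observer is heading toward the source.
With source approaching and observer approaching, f' = f · (v + v_o)/(v − v_s).
f' = 4550 × (1526 + 1)/(1526 − 20.1) = 4550 × 1527/1505.9 ≈ 4614 Hz.

4614 Hz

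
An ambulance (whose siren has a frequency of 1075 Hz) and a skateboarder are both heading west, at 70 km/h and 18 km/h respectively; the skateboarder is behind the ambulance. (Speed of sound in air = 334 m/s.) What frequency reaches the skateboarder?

70 km/h = 19.44 m/s; 18 km/h = 5 m/s.
The skateboarder is behind, so the ambulance is moving away from it while the skateboarder is moving toward the ambulance.
General Doppler shift: f' = f · (v + v_o)/(v + v_s).
f' = 1075 × (334 + 5)/(334 + 19.44) = 1075 × 339/353.44 ≈ 1031 Hz.

1031 Hz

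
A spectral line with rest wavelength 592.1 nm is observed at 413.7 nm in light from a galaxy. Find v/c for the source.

0.344

λ'/λ₀ = 0.6987 < 1 (blueshift), so the source is approaching.
λ'/λ₀ = √((1 − β)/(1 + β)) for an approaching source ⇒ β = (1 − r²)/(1 + r²) with r = λ'/λ₀.
β = (1 − 0.4882)/(1 + 0.4882) ≈ 0.344.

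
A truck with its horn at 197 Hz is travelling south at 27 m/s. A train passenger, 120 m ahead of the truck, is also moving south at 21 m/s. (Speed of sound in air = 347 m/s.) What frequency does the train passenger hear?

201 Hz

The train passenger is ahead, so the truck is moving toward it while the train passenger is moving away from the truck.
Both move, so f' = f · (v − v_o)/(v − v_s).
f' = 197 × (347 − 21)/(347 − 27) = 197 × 326/320 ≈ 201 Hz.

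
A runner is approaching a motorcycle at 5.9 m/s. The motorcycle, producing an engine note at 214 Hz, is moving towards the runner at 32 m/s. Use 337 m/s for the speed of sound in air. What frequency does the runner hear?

241 Hz

General Doppler shift: f' = f · (v + v_o)/(v − v_s).
f' = 214 × (337 + 5.9)/(337 − 32) = 214 × 342.9/305 ≈ 241 Hz.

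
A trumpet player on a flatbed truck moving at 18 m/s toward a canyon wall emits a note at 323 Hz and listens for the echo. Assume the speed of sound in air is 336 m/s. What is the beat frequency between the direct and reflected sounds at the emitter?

The canyon wall receives the sound from a moving source: f₁ = f₀ · v/(v − v_e) = 323 × 336/318 ≈ 341.3 Hz.
On the return leg the trumpet player on a flatbed truck is a moving observer: f₂ = f₁ · (v + v_e)/v = 341.3 × 354/336 ≈ 359.6 Hz.
Beat against the emitted tone: |f₂ − f₀| = 2v_e·f₀/(v − v_e) = 2 × 18 × 323/318 ≈ 36.6 Hz.

36.6 Hz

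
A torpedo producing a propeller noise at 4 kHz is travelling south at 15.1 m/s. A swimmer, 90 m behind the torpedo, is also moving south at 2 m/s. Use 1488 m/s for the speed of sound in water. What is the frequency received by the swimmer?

3.97 kHz

The swimmer is behind, so the torpedo is moving away from it while the swimmer is moving toward the torpedo.
Both move, so f' = f · (v + v_o)/(v + v_s).
f' = 4 × (1488 + 2)/(1488 + 15.1) = 4 × 1490/1503.1 ≈ 3.97 kHz.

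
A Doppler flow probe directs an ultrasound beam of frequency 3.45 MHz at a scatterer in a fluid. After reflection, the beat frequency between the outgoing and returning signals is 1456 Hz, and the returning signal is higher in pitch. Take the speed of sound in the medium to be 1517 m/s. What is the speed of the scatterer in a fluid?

Double Doppler shift off a moving reflector: f₂ = f₀ · (v + u)/(v − u) (u > 0 toward emitter).
Returning signal is higher, so f₂ = f₀ + Δf = 3450000 + 1456 = 3451456 Hz.
Rearranging, u = v · (f₂ − f₀)/(f₂ + f₀) = 1517 × 1456/6901456 ≈ 0.32 m/s.
So the scatterer in a fluid is moving at 0.32 m/s toward the emitter.

0.32 m/s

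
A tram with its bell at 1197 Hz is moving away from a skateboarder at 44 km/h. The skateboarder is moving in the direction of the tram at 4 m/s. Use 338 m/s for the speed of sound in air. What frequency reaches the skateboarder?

44 km/h = 12.22 m/s.
With source receding and observer approaching, f' = f · (v + v_o)/(v + v_s).
f' = 1197 × (338 + 4)/(338 + 12.22) = 1197 × 342/350.22 ≈ 1169 Hz.

1169 Hz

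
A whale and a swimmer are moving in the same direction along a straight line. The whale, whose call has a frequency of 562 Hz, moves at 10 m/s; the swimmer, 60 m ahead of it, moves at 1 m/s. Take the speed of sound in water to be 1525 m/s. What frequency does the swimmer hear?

The swimmer is ahead, so the whale is moving toward it while the swimmer is moving away from the whale.
Both move, so f' = f · (v − v_o)/(v − v_s).
f' = 562 × (1525 − 1)/(1525 − 10) = 562 × 1524/1515 ≈ 565 Hz.

565 Hz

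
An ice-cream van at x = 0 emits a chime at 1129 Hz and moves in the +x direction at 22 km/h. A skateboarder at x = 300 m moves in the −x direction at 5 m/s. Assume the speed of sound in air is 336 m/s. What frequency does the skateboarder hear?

1167 Hz

22 km/h = 6.111 m/s.
The observer lies on the +x side, so the source is heading toward the observer and the observer is heading toward the source.
General Doppler shift: f' = f · (v + v_o)/(v − v_s).
f' = 1129 × (336 + 5)/(336 − 6.111) = 1129 × 341/329.89 ≈ 1167 Hz.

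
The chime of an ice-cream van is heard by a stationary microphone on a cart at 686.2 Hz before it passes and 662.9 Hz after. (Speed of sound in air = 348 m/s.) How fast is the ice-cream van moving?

f₁/f₂ = (v + v_s)/(v − v_s), so v_s = v · (f₁ − f₂)/(f₁ + f₂).
v_s = 348 × (686.2 − 662.9)/(686.2 + 662.9) = 348 × 23.3/1349.1 ≈ 6.0 m/s.

6.0 m/s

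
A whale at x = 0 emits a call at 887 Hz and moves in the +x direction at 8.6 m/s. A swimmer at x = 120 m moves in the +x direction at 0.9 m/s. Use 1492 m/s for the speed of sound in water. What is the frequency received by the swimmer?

The observer lies on the +x side, so the source is heading toward the observer and the observer is heading away from the source.
With source approaching and observer receding, f' = f · (v − v_o)/(v − v_s).
f' = 887 × (1492 − 0.9)/(1492 − 8.6) = 887 × 1491.1/1483.4 ≈ 892 Hz.

892 Hz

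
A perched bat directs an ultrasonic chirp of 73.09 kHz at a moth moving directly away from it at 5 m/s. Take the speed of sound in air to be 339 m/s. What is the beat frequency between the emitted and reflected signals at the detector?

2125 Hz

The moth first receives the wave as a moving observer: f₁ = f₀ · (v − u)/v = 73.09 × (339 − 5)/339 ≈ 72.01 kHz.
The reflection then acts as a moving source: f₂ = f₁ · v/(v + u) ≈ 70.97 kHz.
Beat frequency (with f₀ = 73090 Hz): |f₂ − f₀| = 2u·f₀/(v + u) = 2 × 5 × 73090/344 ≈ 2125 Hz.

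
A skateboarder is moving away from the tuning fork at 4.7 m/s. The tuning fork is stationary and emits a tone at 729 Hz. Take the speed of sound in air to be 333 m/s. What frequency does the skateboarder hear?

Moving observer, stationary source: f' = f · (v − v_o)/v.
f' = 729 × (333 − 4.7)/333 = 729 × 328.3/333 ≈ 719 Hz.

719 Hz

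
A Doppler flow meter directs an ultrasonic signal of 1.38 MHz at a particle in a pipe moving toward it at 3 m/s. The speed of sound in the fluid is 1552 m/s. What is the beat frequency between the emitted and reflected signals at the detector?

At the particle in a pipe (a moving observer), f₁ = f₀ · (v + u)/v = 1.38 × 1555/1552 ≈ 1.38267 MHz.
On reflection it acts as a source moving toward the stationary detector: f₂ = f₁ · v/(v − u) = 1.38267 × 1552/1549 ≈ 1.38535 MHz.
Beat frequency (with f₀ = 1380000 Hz): |f₂ − f₀| = 2u·f₀/(v − u) = 2 × 3 × 1380000/1549 ≈ 5345 Hz.

5345 Hz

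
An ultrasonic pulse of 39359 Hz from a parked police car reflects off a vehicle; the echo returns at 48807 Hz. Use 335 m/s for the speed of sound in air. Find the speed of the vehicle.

36 m/s

Double Doppler shift off a moving reflector: f₂ = f₀ · (v + u)/(v − u) (u > 0 toward emitter).
Rearranging, u = v · (f₂ − f₀)/(f₂ + f₀) = 335 × 9448/88166 ≈ 36 m/s.
So the vehicle is moving at 36 m/s toward the emitter.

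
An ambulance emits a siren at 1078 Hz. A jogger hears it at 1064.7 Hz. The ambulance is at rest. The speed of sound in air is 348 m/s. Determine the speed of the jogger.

f' < f, so the jogger is receding.
f' = f · (v − v_o)/v ⇒ v_o = v · |f'/f − 1|.
v_o = 348 × |1064.7/1078 − 1| = 348 × 0.01234 ≈ 4.3 m/s.

4.3 m/s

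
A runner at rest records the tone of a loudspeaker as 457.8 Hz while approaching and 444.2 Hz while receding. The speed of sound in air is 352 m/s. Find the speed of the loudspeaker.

f₁/f₂ = (v + v_s)/(v − v_s), so v_s = v · (f₁ − f₂)/(f₁ + f₂).
v_s = 352 × (457.8 − 444.2)/(457.8 + 444.2) = 352 × 13.6/902.0 ≈ 5.3 m/s.

5.3 m/s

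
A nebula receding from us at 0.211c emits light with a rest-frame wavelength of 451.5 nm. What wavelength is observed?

559.4 nm

Relativistic Doppler for wavelength: λ' = λ₀ · √((1 + β)/(1 − β)).
λ' = 451.5 × √(1.2110/0.7890) = 451.5 × 1.23889 ≈ 559.4 nm.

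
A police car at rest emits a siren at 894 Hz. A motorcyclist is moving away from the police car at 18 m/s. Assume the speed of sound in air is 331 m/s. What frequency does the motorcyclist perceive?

Only the observer moves, away from the source, so f' = f · (v − v_o)/v.
f' = 894 × (331 − 18)/331 = 894 × 313/331 ≈ 845 Hz.

845 Hz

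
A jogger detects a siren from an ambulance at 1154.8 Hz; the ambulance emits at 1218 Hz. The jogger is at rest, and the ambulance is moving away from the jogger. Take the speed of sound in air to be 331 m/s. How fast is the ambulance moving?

18.1 m/s

f' = f · v/(v + v_s) ⇒ v_s = v · |1 − f/f'|.
v_s = 331 × |1 − 1218/1154.8| = 331 × 0.05473 ≈ 18.1 m/s.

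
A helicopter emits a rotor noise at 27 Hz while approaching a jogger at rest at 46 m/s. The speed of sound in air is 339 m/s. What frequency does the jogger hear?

Only the source moves, toward the listener, so f' = f · v/(v − v_s).
f' = 27 × 339/(339 − 46) = 27 × 339/293 ≈ 31.2 Hz.

31.2 Hz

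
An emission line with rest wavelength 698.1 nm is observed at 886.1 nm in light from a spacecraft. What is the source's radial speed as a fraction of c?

0.234c

λ'/λ₀ = 1.2693 > 1 (redshift), so the source is receding.
λ'/λ₀ = √((1 + β)/(1 − β)) for a receding source ⇒ β = (r² − 1)/(r² + 1) with r = λ'/λ₀.
β = (1.6111 − 1)/(1.6111 + 1) ≈ 0.234.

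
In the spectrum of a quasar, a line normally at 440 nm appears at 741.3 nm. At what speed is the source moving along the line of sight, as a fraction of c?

λ'/λ₀ = 1.6848 > 1 (redshift), so the source is receding.
λ'/λ₀ = √((1 + β)/(1 − β)) for a receding source ⇒ β = (r² − 1)/(r² + 1) with r = λ'/λ₀.
β = (2.8385 − 1)/(2.8385 + 1) ≈ 0.479.

0.479c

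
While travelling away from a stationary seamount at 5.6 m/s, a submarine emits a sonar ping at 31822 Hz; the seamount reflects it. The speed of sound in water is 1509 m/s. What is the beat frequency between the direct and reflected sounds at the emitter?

235 Hz

The seamount receives the sound from a moving source: f₁ = f₀ · v/(v + v_e) = 31822 × 1509/1514.6 ≈ 31704 Hz.
On the return leg the submarine is a moving observer: f₂ = f₁ · (v − v_e)/v = 31704 × 1503.4/1509 ≈ 31587 Hz.
Equivalently f₂ = f₀ · (v − v_e)/(v + v_e).
Beat against the emitted tone: |f₂ − f₀| = 2v_e·f₀/(v + v_e) = 2 × 5.6 × 31822/1514.6 ≈ 235 Hz.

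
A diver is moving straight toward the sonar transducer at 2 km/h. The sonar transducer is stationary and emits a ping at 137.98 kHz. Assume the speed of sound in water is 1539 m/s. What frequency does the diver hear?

2 km/h = 0.5556 m/s.
Only the observer moves, toward the source, so f' = f · (v + v_o)/v.
f' = 137.98 × (1539 + 0.5556)/1539 = 137.98 × 1539.6/1539 ≈ 138.0 kHz.

138.0 kHz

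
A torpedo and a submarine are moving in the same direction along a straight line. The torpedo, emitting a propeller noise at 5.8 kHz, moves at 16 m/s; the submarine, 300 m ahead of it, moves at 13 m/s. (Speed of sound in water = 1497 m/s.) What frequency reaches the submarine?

The submarine is ahead, so the torpedo is moving toward it while the submarine is moving away from the torpedo.
General Doppler shift: f' = f · (v − v_o)/(v − v_s).
f' = 5.8 × (1497 − 13)/(1497 − 16) = 5.8 × 1484/1481 ≈ 5.81 kHz.

5.81 kHz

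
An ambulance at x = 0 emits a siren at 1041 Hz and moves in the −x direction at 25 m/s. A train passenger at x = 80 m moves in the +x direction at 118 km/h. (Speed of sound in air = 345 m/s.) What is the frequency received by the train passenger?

878 Hz

118 km/h = 32.78 m/s.
The observer lies on the +x side, so the source is heading away from the observer and the observer is heading away from the source.
With source receding and observer receding, f' = f · (v − v_o)/(v + v_s).
f' = 1041 × (345 − 32.78)/(345 + 25) = 1041 × 312.22/370 ≈ 878 Hz.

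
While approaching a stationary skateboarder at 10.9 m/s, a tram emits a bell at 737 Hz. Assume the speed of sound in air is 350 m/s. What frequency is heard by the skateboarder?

With the source moving toward a stationary observer, f' = f · v/(v − v_s).
f' = 737 × 350/(350 − 10.9) = 737 × 350/339.1 ≈ 761 Hz.

761 Hz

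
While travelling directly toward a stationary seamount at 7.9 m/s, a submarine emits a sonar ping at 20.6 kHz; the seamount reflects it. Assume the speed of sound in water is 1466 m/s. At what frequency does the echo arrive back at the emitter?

20.8 kHz

The seamount receives the sound from a moving source: f₁ = f₀ · v/(v − v_e) = 20.6 × 1466/1458.1 ≈ 20.7 kHz.
On the return leg the submarine is a moving observer: f₂ = f₁ · (v + v_e)/v = 20.7 × 1473.9/1466 ≈ 20.8 kHz.
Equivalently f₂ = f₀ · (v + v_e)/(v − v_e).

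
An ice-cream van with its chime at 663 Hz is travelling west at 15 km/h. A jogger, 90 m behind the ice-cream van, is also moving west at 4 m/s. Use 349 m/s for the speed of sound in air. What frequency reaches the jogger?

663 Hz

15 km/h = 4.167 m/s.
The jogger is behind, so the ice-cream van is moving away from it while the jogger is moving toward the ice-cream van.
With source receding and observer approaching, f' = f · (v + v_o)/(v + v_s).
f' = 663 × (349 + 4)/(349 + 4.167) = 663 × 353/353.17 ≈ 663 Hz.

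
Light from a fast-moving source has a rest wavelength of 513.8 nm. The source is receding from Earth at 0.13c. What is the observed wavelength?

Relativistic Doppler for wavelength: λ' = λ₀ · √((1 + β)/(1 − β)).
λ' = 513.8 × √(1.1300/0.8700) = 513.8 × 1.13967 ≈ 585.6 nm.

585.6 nm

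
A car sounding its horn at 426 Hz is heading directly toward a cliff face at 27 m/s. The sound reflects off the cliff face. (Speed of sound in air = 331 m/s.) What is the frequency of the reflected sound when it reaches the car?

The cliff face receives the sound from a moving source: f₁ = f₀ · v/(v − v_e) = 426 × 331/304 ≈ 464 Hz.
On the return leg the car is a moving observer: f₂ = f₁ · (v + v_e)/v = 464 × 358/331 ≈ 502 Hz.
Equivalently f₂ = f₀ · (v + v_e)/(v − v_e).

502 Hz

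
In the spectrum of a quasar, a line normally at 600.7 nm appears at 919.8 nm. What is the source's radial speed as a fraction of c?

λ'/λ₀ = 1.5312 > 1 (redshift), so the source is receding.
λ'/λ₀ = √((1 + β)/(1 − β)) for a receding source ⇒ β = (r² − 1)/(r² + 1) with r = λ'/λ₀.
β = (2.3446 − 1)/(2.3446 + 1) ≈ 0.402.

0.402c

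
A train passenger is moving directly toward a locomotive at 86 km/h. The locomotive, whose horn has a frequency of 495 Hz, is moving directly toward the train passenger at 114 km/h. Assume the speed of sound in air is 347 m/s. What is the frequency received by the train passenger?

582 Hz

114 km/h = 31.67 m/s; 86 km/h = 23.89 m/s.
With source approaching and observer approaching, f' = f · (v + v_o)/(v − v_s).
f' = 495 × (347 + 23.89)/(347 − 31.67) = 495 × 370.89/315.33 ≈ 582 Hz.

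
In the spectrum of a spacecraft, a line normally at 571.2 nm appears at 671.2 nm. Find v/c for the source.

0.160c

λ'/λ₀ = 1.1751 > 1 (redshift), so the source is receding.
λ'/λ₀ = √((1 + β)/(1 − β)) for a receding source ⇒ β = (r² − 1)/(r² + 1) with r = λ'/λ₀.
β = (1.3808 − 1)/(1.3808 + 1) ≈ 0.160.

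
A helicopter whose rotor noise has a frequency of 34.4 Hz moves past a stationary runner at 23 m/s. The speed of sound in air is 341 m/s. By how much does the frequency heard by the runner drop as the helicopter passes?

4.66 Hz

Approaching: f₁ = f · v/(v − v_s) = 34.4 × 341/318 ≈ 36.89 Hz.
Receding: f₂ = f · v/(v + v_s) = 34.4 × 341/364 ≈ 32.23 Hz.
Drop: f₁ − f₂ = 2f·v·v_s/(v² − v_s²) = 2 × 34.4 × 341 × 23/(341² − 23²) ≈ 4.66 Hz.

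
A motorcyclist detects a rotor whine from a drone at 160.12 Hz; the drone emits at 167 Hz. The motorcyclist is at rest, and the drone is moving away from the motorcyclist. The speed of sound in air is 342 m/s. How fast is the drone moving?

f' = f · v/(v + v_s) ⇒ v_s = v · |1 − f/f'|.
v_s = 342 × |1 − 167/160.12| = 342 × 0.04297 ≈ 14.7 m/s.

14.7 m/s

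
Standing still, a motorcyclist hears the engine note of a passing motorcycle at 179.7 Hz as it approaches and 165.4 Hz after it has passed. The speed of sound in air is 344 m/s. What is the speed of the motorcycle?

f₁/f₂ = (v + v_s)/(v − v_s), so v_s = v · (f₁ − f₂)/(f₁ + f₂).
v_s = 344 × (179.7 − 165.4)/(179.7 + 165.4) = 344 × 14.3/345.1 ≈ 14.3 m/s.

14.3 m/s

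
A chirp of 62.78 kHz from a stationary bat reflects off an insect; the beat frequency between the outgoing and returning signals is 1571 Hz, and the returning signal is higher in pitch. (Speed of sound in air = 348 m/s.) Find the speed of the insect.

4.3 m/s

Double Doppler shift off a moving reflector: f₂ = f₀ · (v + u)/(v − u) (u > 0 toward emitter).
Returning signal is higher, so f₂ = f₀ + Δf = 62780 + 1571 = 64351 Hz.
Rearranging, u = v · (f₂ − f₀)/(f₂ + f₀) = 348 × 1571/127131 ≈ 4.3 m/s.
So the insect is moving at 4.3 m/s toward the emitter.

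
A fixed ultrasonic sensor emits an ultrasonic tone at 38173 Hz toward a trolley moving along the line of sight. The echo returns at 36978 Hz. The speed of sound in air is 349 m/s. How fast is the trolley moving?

Double Doppler shift off a moving reflector: f₂ = f₀ · (v + u)/(v − u) (u > 0 toward emitter).
Rearranging, u = v · (f₂ − f₀)/(f₂ + f₀) = 349 × -1195/75151 ≈ -5.5 m/s.
So the trolley is moving at 5.5 m/s away from the emitter.

5.5 m/s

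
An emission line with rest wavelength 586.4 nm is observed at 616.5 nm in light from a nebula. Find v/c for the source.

0.050

λ'/λ₀ = 1.0513 > 1 (redshift), so the source is receding.
λ'/λ₀ = √((1 + β)/(1 − β)) for a receding source ⇒ β = (r² − 1)/(r² + 1) with r = λ'/λ₀.
β = (1.1053 − 1)/(1.1053 + 1) ≈ 0.050.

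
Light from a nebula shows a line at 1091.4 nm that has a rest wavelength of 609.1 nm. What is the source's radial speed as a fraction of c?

0.525c

λ'/λ₀ = 1.7918 > 1 (redshift), so the source is receding.
λ'/λ₀ = √((1 + β)/(1 − β)) for a receding source ⇒ β = (r² − 1)/(r² + 1) with r = λ'/λ₀.
β = (3.2106 − 1)/(3.2106 + 1) ≈ 0.525.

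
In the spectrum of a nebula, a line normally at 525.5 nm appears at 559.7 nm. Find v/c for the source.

0.063c

λ'/λ₀ = 1.0651 > 1 (redshift), so the source is receding.
λ'/λ₀ = √((1 + β)/(1 − β)) for a receding source ⇒ β = (r² − 1)/(r² + 1) with r = λ'/λ₀.
β = (1.1344 − 1)/(1.1344 + 1) ≈ 0.063.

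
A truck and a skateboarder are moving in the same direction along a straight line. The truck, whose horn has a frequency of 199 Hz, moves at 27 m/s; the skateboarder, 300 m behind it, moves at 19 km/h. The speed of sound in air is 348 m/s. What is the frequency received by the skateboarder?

187 Hz

19 km/h = 5.278 m/s.
The skateboarder is behind, so the truck is moving away from it while the skateboarder is moving toward the truck.
General Doppler shift: f' = f · (v + v_o)/(v + v_s).
f' = 199 × (348 + 5.278)/(348 + 27) = 199 × 353.28/375 ≈ 187 Hz.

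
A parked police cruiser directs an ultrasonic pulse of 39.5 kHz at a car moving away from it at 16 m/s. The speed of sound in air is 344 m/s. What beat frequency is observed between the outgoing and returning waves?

3511 Hz

The car first receives the wave as a moving observer: f₁ = f₀ · (v − u)/v = 39.5 × (344 − 16)/344 ≈ 37.66 kHz.
The reflection then acts as a moving source: f₂ = f₁ · v/(v + u) ≈ 35.99 kHz.
Beat frequency (with f₀ = 39500 Hz): |f₂ − f₀| = 2u·f₀/(v + u) = 2 × 16 × 39500/360 ≈ 3511 Hz.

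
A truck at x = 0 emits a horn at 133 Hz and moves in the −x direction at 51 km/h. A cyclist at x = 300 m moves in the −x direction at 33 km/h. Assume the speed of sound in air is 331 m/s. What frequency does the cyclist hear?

51 km/h = 14.17 m/s; 33 km/h = 9.167 m/s.
The observer lies on the +x side, so the source is heading away from the observer and the observer is heading toward the source.
Both move, so f' = f · (v + v_o)/(v + v_s).
f' = 133 × (331 + 9.167)/(331 + 14.17) = 133 × 340.17/345.17 ≈ 131 Hz.

131 Hz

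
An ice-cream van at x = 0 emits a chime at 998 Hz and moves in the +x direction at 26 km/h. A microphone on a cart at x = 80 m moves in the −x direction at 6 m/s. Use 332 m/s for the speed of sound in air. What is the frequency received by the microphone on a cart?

26 km/h = 7.222 m/s.
The observer lies on the +x side, so the source is heading toward the observer and the observer is heading toward the source.
General Doppler shift: f' = f · (v + v_o)/(v − v_s).
f' = 998 × (332 + 6)/(332 − 7.222) = 998 × 338/324.78 ≈ 1039 Hz.

1039 Hz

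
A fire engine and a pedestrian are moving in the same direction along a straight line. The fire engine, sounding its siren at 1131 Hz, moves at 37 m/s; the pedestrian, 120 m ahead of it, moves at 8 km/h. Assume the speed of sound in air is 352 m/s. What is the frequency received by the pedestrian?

8 km/h = 2.222 m/s.
The pedestrian is ahead, so the fire engine is moving toward it while the pedestrian is moving away from the fire engine.
General Doppler shift: f' = f · (v − v_o)/(v − v_s).
f' = 1131 × (352 − 2.222)/(352 − 37) = 1131 × 349.78/315 ≈ 1256 Hz.

1256 Hz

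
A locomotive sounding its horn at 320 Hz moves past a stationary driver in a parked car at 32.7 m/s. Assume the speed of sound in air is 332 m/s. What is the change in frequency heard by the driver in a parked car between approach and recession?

63.7 Hz

Approaching: f₁ = f · v/(v − v_s) = 320 × 332/299.3 ≈ 355.0 Hz.
Receding: f₂ = f · v/(v + v_s) = 320 × 332/364.7 ≈ 291.3 Hz.
Drop: f₁ − f₂ = 2f·v·v_s/(v² − v_s²) = 2 × 320 × 332 × 32.7/(332² − 32.7²) ≈ 63.7 Hz.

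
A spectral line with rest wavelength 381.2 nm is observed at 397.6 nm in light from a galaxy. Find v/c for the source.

λ'/λ₀ = 1.0430 > 1 (redshift), so the source is receding.
λ'/λ₀ = √((1 + β)/(1 − β)) for a receding source ⇒ β = (r² − 1)/(r² + 1) with r = λ'/λ₀.
β = (1.0879 − 1)/(1.0879 + 1) ≈ 0.042.

0.042c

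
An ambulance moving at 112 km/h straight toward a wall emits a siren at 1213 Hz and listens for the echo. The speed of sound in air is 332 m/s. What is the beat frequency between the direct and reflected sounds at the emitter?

251 Hz

112 km/h = 31.11 m/s.
The wall receives the sound from a moving source: f₁ = f₀ · v/(v − v_e) = 1213 × 332/300.89 ≈ 1338 Hz.
On the return leg the ambulance is a moving observer: f₂ = f₁ · (v + v_e)/v = 1338 × 363.11/332 ≈ 1464 Hz.
Equivalently f₂ = f₀ · (v + v_e)/(v − v_e).
Beat against the emitted tone: |f₂ − f₀| = 2v_e·f₀/(v − v_e) = 2 × 31.11 × 1213/300.89 ≈ 251 Hz.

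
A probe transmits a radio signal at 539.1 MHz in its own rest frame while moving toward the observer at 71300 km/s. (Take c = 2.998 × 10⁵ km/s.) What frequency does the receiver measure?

β = v/c = 71300/299800 = 0.2378.
Relativistic Doppler for frequency: f' = f₀ · √((1 + β)/(1 − β)).
f' = 539.1 × √(1.2378/0.7622) = 539.1 × 1.27439 ≈ 687.0 MHz.

687.0 MHz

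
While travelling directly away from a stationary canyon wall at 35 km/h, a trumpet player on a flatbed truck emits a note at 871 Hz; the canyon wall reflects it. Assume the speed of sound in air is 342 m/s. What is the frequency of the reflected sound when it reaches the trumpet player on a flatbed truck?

823 Hz

35 km/h = 9.722 m/s.
The canyon wall receives the sound from a moving source: f₁ = f₀ · v/(v + v_e) = 871 × 342/351.72 ≈ 847 Hz.
On the return leg the trumpet player on a flatbed truck is a moving observer: f₂ = f₁ · (v − v_e)/v = 847 × 332.28/342 ≈ 823 Hz.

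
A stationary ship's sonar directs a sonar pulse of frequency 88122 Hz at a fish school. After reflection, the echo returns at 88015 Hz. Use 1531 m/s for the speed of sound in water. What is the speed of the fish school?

Double Doppler shift off a moving reflector: f₂ = f₀ · (v + u)/(v − u) (u > 0 toward emitter).
Rearranging, u = v · (f₂ − f₀)/(f₂ + f₀) = 1531 × -107/176137 ≈ -0.93 m/s.
So the fish school is moving at 0.93 m/s away from the emitter.

0.93 m/s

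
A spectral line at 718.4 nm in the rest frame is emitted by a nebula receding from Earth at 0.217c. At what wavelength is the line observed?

Relativistic Doppler for wavelength: λ' = λ₀ · √((1 + β)/(1 − β)).
λ' = 718.4 × √(1.2170/0.7830) = 718.4 × 1.24671 ≈ 895.6 nm.

895.6 nm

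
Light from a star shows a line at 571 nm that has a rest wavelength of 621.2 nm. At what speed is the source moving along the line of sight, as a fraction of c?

0.084

λ'/λ₀ = 0.9192 < 1 (blueshift), so the source is approaching.
λ'/λ₀ = √((1 − β)/(1 + β)) for an approaching source ⇒ β = (1 − r²)/(1 + r²) with r = λ'/λ₀.
β = (1 − 0.8449)/(1 + 0.8449) ≈ 0.084.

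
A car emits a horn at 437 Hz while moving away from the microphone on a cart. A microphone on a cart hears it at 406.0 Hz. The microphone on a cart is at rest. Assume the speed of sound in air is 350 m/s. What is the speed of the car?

f' = f · v/(v + v_s) ⇒ v_s = v · |1 − f/f'|.
v_s = 350 × |1 − 437/406.0| = 350 × 0.07635 ≈ 27 m/s.

27 m/s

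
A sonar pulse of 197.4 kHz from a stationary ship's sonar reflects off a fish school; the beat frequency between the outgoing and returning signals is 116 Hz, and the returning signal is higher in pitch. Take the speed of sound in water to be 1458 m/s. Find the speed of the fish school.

Double Doppler shift off a moving reflector: f₂ = f₀ · (v + u)/(v − u) (u > 0 toward emitter).
Returning signal is higher, so f₂ = f₀ + Δf = 197400 + 116 = 197516 Hz.
Rearranging, u = v · (f₂ − f₀)/(f₂ + f₀) = 1458 × 116/394916 ≈ 0.43 m/s.
So the fish school is moving at 0.43 m/s toward the emitter.

0.43 m/s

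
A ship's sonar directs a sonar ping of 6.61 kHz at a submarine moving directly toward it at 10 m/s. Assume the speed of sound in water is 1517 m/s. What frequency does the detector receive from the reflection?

At the submarine (a moving observer), f₁ = f₀ · (v + u)/v = 6.61 × 1527/1517 ≈ 6.65 kHz.
The reflection then acts as a moving source: f₂ = f₁ · v/(v − u) ≈ 6.70 kHz.

6.70 kHz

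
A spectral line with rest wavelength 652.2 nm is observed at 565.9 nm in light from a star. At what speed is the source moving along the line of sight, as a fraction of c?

0.141

λ'/λ₀ = 0.8677 < 1 (blueshift), so the source is approaching.
λ'/λ₀ = √((1 − β)/(1 + β)) for an approaching source ⇒ β = (1 − r²)/(1 + r²) with r = λ'/λ₀.
β = (1 − 0.7529)/(1 + 0.7529) ≈ 0.141.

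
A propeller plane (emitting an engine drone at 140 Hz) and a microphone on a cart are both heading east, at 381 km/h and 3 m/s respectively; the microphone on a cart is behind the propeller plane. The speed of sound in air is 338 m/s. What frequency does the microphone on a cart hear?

381 km/h = 105.8 m/s.
The microphone on a cart is behind, so the propeller plane is moving away from it while the microphone on a cart is moving toward the propeller plane.
Both move, so f' = f · (v + v_o)/(v + v_s).
f' = 140 × (338 + 3)/(338 + 105.8) = 140 × 341/443.83 ≈ 108 Hz.

108 Hz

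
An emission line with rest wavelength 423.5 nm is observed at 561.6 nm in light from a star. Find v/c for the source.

λ'/λ₀ = 1.3261 > 1 (redshift), so the source is receding.
λ'/λ₀ = √((1 + β)/(1 − β)) for a receding source ⇒ β = (r² − 1)/(r² + 1) with r = λ'/λ₀.
β = (1.7585 − 1)/(1.7585 + 1) ≈ 0.275.

0.275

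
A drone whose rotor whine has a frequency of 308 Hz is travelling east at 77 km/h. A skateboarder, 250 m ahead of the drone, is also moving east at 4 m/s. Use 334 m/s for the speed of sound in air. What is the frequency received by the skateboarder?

325 Hz

77 km/h = 21.39 m/s.
The skateboarder is ahead, so the drone is moving toward it while the skateboarder is moving away from the drone.
With source approaching and observer receding, f' = f · (v − v_o)/(v − v_s).
f' = 308 × (334 − 4)/(334 − 21.39) = 308 × 330/312.61 ≈ 325 Hz.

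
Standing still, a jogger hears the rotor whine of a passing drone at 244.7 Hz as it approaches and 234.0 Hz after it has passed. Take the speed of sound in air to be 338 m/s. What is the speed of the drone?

7.6 m/s

f₁/f₂ = (v + v_s)/(v − v_s), so v_s = v · (f₁ − f₂)/(f₁ + f₂).
v_s = 338 × (244.7 − 234.0)/(244.7 + 234.0) = 338 × 10.7/478.7 ≈ 7.6 m/s.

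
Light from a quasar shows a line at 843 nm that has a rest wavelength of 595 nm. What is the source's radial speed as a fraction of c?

0.335c

λ'/λ₀ = 1.4168 > 1 (redshift), so the source is receding.
λ'/λ₀ = √((1 + β)/(1 − β)) for a receding source ⇒ β = (r² − 1)/(r² + 1) with r = λ'/λ₀.
β = (2.0073 − 1)/(2.0073 + 1) ≈ 0.335.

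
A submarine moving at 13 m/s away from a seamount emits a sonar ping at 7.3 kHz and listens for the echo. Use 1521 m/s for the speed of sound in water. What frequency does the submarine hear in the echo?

The seamount receives the sound from a moving source: f₁ = f₀ · v/(v + v_e) = 7.3 × 1521/1534 ≈ 7.24 kHz.
On the return leg the submarine is a moving observer: f₂ = f₁ · (v − v_e)/v = 7.24 × 1508/1521 ≈ 7.18 kHz.

7.18 kHz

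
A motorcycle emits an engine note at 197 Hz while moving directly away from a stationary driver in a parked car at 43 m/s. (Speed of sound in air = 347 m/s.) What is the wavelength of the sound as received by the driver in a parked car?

Only the source moves, away from the listener, so f' = f · v/(v + v_s).
f' = 197 × 347/(347 + 43) ≈ 175 Hz.
λ' = v/f' = 347/175.279 ≈ 1.98 m.

1.98 m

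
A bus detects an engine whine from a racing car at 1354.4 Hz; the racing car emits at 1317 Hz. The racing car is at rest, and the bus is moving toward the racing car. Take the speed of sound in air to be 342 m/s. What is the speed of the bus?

9.7 m/s

f' = f · (v + v_o)/v ⇒ v_o = v · |f'/f − 1|.
v_o = 342 × |1354.4/1317 − 1| = 342 × 0.0284 ≈ 9.7 m/s.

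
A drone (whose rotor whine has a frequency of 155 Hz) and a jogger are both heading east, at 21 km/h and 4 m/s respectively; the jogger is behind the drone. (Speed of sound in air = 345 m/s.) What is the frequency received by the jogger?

21 km/h = 5.833 m/s.
The jogger is behind, so the drone is moving away from it while the jogger is moving toward the drone.
Both move, so f' = f · (v + v_o)/(v + v_s).
f' = 155 × (345 + 4)/(345 + 5.833) = 155 × 349/350.83 ≈ 154 Hz.

154 Hz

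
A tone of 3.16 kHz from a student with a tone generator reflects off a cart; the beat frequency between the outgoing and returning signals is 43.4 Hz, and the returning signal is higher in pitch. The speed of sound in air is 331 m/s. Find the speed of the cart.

Double Doppler shift off a moving reflector: f₂ = f₀ · (v + u)/(v − u) (u > 0 toward emitter).
Returning signal is higher, so f₂ = f₀ + Δf = 3160 + 43.4 = 3203.4 Hz.
Rearranging, u = v · (f₂ − f₀)/(f₂ + f₀) = 331 × 43.4/6363.4 ≈ 2.26 m/s.
So the cart is moving at 2.26 m/s toward the emitter.

2.26 m/s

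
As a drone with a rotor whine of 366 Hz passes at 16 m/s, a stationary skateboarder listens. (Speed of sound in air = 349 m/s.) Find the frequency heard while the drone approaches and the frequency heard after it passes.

384 Hz approaching; 350 Hz receding

Approaching: f₁ = f · v/(v − v_s) = 366 × 349/333 ≈ 384 Hz.
Receding: f₂ = f · v/(v + v_s) = 366 × 349/365 ≈ 350 Hz.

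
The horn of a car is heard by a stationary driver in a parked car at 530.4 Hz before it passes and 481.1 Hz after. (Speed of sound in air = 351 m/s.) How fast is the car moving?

f₁/f₂ = (v + v_s)/(v − v_s), so v_s = v · (f₁ − f₂)/(f₁ + f₂).
v_s = 351 × (530.4 − 481.1)/(530.4 + 481.1) = 351 × 49.3/1011.5 ≈ 17.1 m/s.

17.1 m/s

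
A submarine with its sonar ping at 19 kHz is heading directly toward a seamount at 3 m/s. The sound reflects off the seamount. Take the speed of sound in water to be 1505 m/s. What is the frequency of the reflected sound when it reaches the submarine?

19.08 kHz

The seamount receives the sound from a moving source: f₁ = f₀ · v/(v − v_e) = 19 × 1505/1502 ≈ 19.04 kHz.
On the return leg the submarine is a moving observer: f₂ = f₁ · (v + v_e)/v = 19.04 × 1508/1505 ≈ 19.08 kHz.
Equivalently f₂ = f₀ · (v + v_e)/(v − v_e).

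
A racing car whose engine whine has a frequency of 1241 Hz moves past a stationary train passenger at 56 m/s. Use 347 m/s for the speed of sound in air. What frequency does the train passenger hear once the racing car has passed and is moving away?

1069 Hz

Receding: f₂ = f · v/(v + v_s) = 1241 × 347/403 ≈ 1069 Hz.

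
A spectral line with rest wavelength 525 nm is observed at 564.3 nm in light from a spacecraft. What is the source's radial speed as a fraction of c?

λ'/λ₀ = 1.0749 > 1 (redshift), so the source is receding.
λ'/λ₀ = √((1 + β)/(1 − β)) for a receding source ⇒ β = (r² − 1)/(r² + 1) with r = λ'/λ₀.
β = (1.1553 − 1)/(1.1553 + 1) ≈ 0.072.

0.072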